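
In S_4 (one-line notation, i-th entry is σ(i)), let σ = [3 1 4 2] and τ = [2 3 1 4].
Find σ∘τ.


σ∘τ: apply τ first, then σ
1 →τ 2 →σ 1
2 →τ 3 →σ 4
3 →τ 1 →σ 3
4 →τ 4 →σ 2

σ∘τ = [1 4 3 2]


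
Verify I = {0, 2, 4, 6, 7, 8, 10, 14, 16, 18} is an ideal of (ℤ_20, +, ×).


Check ideal conditions for I = {0, 2, 4, 6, 7, 8, 10, 14, 16, 18} in ℤ_20:
(1) I is an additive subgroup? No
(2) For r ∈ ℤ_20 and a ∈ I: r·a ∈ I? No  [counterexample: r=2, a=6, r·a mod 20 = 12 ∉ I]

No, I is not an ideal of ℤ_20


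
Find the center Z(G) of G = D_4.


Z(G) = {g ∈ G | gx = xg for all x ∈ G}
For even n, Z(D_n) = {e, r^(n/2)}: the 180° rotation r^2 commutes with every reflection and rotation

Z(D_4) = {e, r^2}


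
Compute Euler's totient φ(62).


Factor n: 62 = 2 × 31
φ(n) = n · ∏(1 - 1/p) over distinct primes p | n
φ(62) = 62 · (1 - 1/2) · (1 - 1/31) = 30

φ(62) = 30


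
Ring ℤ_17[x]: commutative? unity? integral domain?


ℤ_17 is a field (n prime), so ℤ_17[x] is a commutative integral domain with unity
Commutative: Yes
Integral domain: Yes
Has unity: Yes

ℤ_17[x]: Commutative=Yes, Unity=Yes


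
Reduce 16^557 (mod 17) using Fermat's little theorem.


Fermat's little theorem: if p is prime and gcd(a,p)=1, then a^(p-1) ≡ 1 (mod p)
p = 17 is prime, gcd(16,17) = 1
Reduce exponent: 557 mod 16 = 13
So 16^557 ≡ 16^13 (mod 17)
16^13 mod 17 = 16

16^557 ≡ 16 (mod 17)


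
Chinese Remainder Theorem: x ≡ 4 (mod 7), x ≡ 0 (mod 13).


m₁ = 7, m₂ = 13, gcd = 1, so CRT applies. M = m₁·m₂ = 91
Let M₁ = M/m₁ = 13, M₂ = M/m₂ = 7
Find y₁ ≡ M₁⁻¹ (mod m₁): 13⁻¹ ≡ 6 (mod 7)
Find y₂ ≡ M₂⁻¹ (mod m₂): 7⁻¹ ≡ 2 (mod 13)
x = a₁·M₁·y₁ + a₂·M₂·y₂ = 4·13·6 + 0·7·2 = 312
Reduce mod 91: x ≡ 39
Check: 39 mod 7 = 4 ✓, 39 mod 13 = 0 ✓

x ≡ 39 (mod 91)


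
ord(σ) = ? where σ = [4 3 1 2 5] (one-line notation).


Cycle decomposition: (1 4 2 3)
Cycle lengths: 4
Order = lcm(4) = 4

ord(σ) = 4


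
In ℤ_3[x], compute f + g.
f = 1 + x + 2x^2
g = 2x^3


Add coefficients mod 3:
x^0: 1 + 0 = 1 (mod 3)
x^1: 1 + 0 = 1 (mod 3)
x^2: 2 + 0 = 2 (mod 3)
x^3: 0 + 2 = 2 (mod 3)
Result: 1 + x + 2x^2 + 2x^3

f + g = 1 + x + 2x^2 + 2x^3


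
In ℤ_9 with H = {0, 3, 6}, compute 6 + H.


6 + H = {6 + h (mod 9) : h ∈ H}
6+0=6, 6+3=0, 6+6=3
6 + H = {0, 3, 6} = 0 + H

6 + H = {0, 3, 6}


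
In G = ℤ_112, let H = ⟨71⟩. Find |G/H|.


|⟨71⟩| = n / gcd(71, 112) = 112 / 1 = 112
H is normal (ℤ_112 is abelian).
|G/H| = |G| / |H| = 112 / 112 = 1

|G/H| = 1


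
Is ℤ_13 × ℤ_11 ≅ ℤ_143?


Comparing ℤ_13 × ℤ_11 and ℤ_143:
gcd(13,11) = 1, so ℤ_13 × ℤ_11 ≅ ℤ_143 (CRT)

Yes, ℤ_13 × ℤ_11 ≅ ℤ_143


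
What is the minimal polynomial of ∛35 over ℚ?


∛35 satisfies x³ - 35 = 0, irreducible over ℚ (no rational root; 35 is not a perfect cube)

Minimal polynomial: x³ - 35


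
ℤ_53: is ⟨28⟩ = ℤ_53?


g generates ℤ_n iff gcd(g, n) = 1
gcd(28, 53) = 1
Since gcd = 1, 28 is a generator.

Yes, 28 generates ℤ_53


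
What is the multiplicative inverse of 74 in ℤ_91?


Use the extended Euclidean algorithm to write 1 = 74·s + 91·t; then s mod 91 is the inverse.
Euclidean algorithm:
  74 = 0·91 + 74
  91 = 1·74 + 17
  74 = 4·17 + 6
  17 = 2·6 + 5
  6 = 1·5 + 1
  5 = 5·1 + 0
gcd(74,91) = 1
Back-substitution gives: 74·(16) + 91·(-13) = 1
So 74⁻¹ ≡ 16 ≡ 16 (mod 91)
Check: 74 × 16 = 1184 ≡ 1 (mod 91) ✓

74⁻¹ ≡ 16 (mod 91)


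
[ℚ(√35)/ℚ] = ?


√35 has minimal polynomial x² - 35 (irreducible over ℚ since 35 is squarefree)

[ℚ(√35)/ℚ] = 2


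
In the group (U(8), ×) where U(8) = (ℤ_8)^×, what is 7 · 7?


Operation: multiplication mod 8
7 · 7 = (a × b) mod 8 with a = 7, b = 7

7 · 7 = 1


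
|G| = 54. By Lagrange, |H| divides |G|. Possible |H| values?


Lagrange's theorem: |H| divides |G|
|G| = 54
Divisors of 54: 1, 2, 3, 6, 9, 18, 27, 54

Possible subgroup orders: {1, 2, 3, 6, 9, 18, 27, 54}


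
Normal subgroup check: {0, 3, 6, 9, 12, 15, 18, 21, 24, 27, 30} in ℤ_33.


H = {0, 3, 6, 9, 12, 15, 18, 21, 24, 27, 30} in ℤ_33
ℤ_33 is abelian; every subgroup of an abelian group is normal

Yes, normal subgroup


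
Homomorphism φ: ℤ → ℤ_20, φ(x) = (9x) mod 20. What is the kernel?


Kernel = preimage of identity
ker(φ) = {x ∈ ℤ : 9x ≡ 0 (mod 20)}. gcd(9,20) = 1, so 9x ≡ 0 (mod 20) ⟺ x ≡ 0 (mod 20/1 = 20). Hence ker(φ) = 20ℤ

ker(φ) = 20ℤ


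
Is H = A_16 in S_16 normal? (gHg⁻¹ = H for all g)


H = A_16 in S_16
A_16 has index 2 in S_16, and every subgroup of index 2 is normal

Yes, normal subgroup


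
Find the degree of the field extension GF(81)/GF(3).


GF(81) = GF(3^4), so the extension degree is 4

[GF(81)/GF(3)] = 4


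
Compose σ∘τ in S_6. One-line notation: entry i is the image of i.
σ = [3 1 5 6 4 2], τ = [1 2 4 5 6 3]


σ∘τ: apply τ first, then σ
1 →τ 1 →σ 3
2 →τ 2 →σ 1
3 →τ 4 →σ 6
4 →τ 5 →σ 4
5 →τ 6 →σ 2
6 →τ 3 →σ 5

σ∘τ = [3 1 6 4 2 5]


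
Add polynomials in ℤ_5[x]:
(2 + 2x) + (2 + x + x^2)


Add coefficients mod 5:
x^0: 2 + 2 = 4 (mod 5)
x^1: 2 + 1 = 3 (mod 5)
x^2: 0 + 1 = 1 (mod 5)
Result: 4 + 3x + x^2

f + g = 4 + 3x + x^2


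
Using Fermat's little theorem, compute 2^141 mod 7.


Fermat's little theorem: if p is prime and gcd(a,p)=1, then a^(p-1) ≡ 1 (mod p)
p = 7 is prime, gcd(2,7) = 1
Reduce exponent: 141 mod 6 = 3
So 2^141 ≡ 2^3 (mod 7)
2^3 mod 7 = 1

2^141 ≡ 1 (mod 7)


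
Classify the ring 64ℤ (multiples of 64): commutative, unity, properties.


64ℤ is a commutative ring under +,× but has no multiplicative identity (1 ∉ 64ℤ); it has no zero divisors, but without unity it is not an integral domain
Commutative: Yes
Integral domain: No
Has unity: No

64ℤ (multiples of 64): Commutative=Yes, Unity=No


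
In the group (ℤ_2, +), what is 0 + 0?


Operation: addition mod 2
0 + 0 = (a + b) mod 2 with a = 0, b = 0

0 + 0 = 0


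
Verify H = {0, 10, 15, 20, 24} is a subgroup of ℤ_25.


Subgroup test for H = {0, 10, 15, 20, 24} in (ℤ_25, +):
(1) 0 ∈ H? Yes
(2) Closure: for all a,b ∈ H, (a+b) mod 25 ∈ H? No  [counterexample: 10 + 20 = 5 ∉ H]
(3) Inverses: for all a ∈ H, -a mod 25 ∈ H? No

No, H is not a subgroup of ℤ_25


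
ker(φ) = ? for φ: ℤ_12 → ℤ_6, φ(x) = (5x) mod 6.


Kernel = preimage of identity
ker(φ) = {x ∈ ℤ_12 : 5x ≡ 0 (mod 6)}. Since 6 | 12, φ is well-defined. The kernel is the cyclic subgroup ⟨6⟩ of ℤ_12 (order 2), i.e. {0, 6}

ker(φ) = {0, 6}


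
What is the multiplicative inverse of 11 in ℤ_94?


Use the extended Euclidean algorithm to write 1 = 11·s + 94·t; then s mod 94 is the inverse.
Euclidean algorithm:
  11 = 0·94 + 11
  94 = 8·11 + 6
  11 = 1·6 + 5
  6 = 1·5 + 1
  5 = 5·1 + 0
gcd(11,94) = 1
Back-substitution gives: 11·(-17) + 94·(2) = 1
So 11⁻¹ ≡ -17 ≡ 77 (mod 94)
Check: 11 × 77 = 847 ≡ 1 (mod 94) ✓

11⁻¹ ≡ 77 (mod 94)


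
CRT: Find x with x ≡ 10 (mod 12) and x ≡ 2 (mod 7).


m₁ = 12, m₂ = 7, gcd = 1, so CRT applies. M = m₁·m₂ = 84
Let M₁ = M/m₁ = 7, M₂ = M/m₂ = 12
Find y₁ ≡ M₁⁻¹ (mod m₁): 7⁻¹ ≡ 7 (mod 12)
Find y₂ ≡ M₂⁻¹ (mod m₂): 12⁻¹ ≡ 3 (mod 7)
x = a₁·M₁·y₁ + a₂·M₂·y₂ = 10·7·7 + 2·12·3 = 562
Reduce mod 84: x ≡ 58
Check: 58 mod 12 = 10 ✓, 58 mod 7 = 2 ✓

x ≡ 58 (mod 84)


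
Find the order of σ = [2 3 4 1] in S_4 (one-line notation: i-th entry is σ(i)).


Cycle decomposition: (1 2 3 4)
Cycle lengths: 4
Order = lcm(4) = 4

ord(σ) = 4


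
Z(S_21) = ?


Z(G) = {g ∈ G | gx = xg for all x ∈ G}
S_n is non-abelian for n ≥ 3; Z(S_21) is trivial

Z(S_21) = {e}


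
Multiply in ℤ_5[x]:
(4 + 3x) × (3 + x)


Expand and collect like terms; reduce coefficients mod 5:
x^0: 4·3 = 12 ≡ 2 (mod 5)
x^1: 4·1 + 3·3 = 13 ≡ 3 (mod 5)
x^2: 3·1 = 3 ≡ 3 (mod 5)
Result: 2 + 3x + 3x^2

f · g = 2 + 3x + 3x^2


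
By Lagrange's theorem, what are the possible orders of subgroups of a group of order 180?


Lagrange's theorem: |H| divides |G|
|G| = 180
Divisors of 180: 1, 2, 3, 4, 5, 6, 9, 10, 12, 15, 18, 20, 30, 36, 45, 60, 90, 180

Possible subgroup orders: {1, 2, 3, 4, 5, 6, 9, 10, 12, 15, 18, 20, 30, 36, 45, 60, 90, 180}


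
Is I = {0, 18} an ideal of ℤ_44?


Check ideal conditions for I = {0, 18} in ℤ_44:
(1) I is an additive subgroup? No
(2) For r ∈ ℤ_44 and a ∈ I: r·a ∈ I? No  [counterexample: r=2, a=18, r·a mod 44 = 36 ∉ I]

No, I is not an ideal of ℤ_44


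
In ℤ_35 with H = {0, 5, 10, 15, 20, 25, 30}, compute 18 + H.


18 + H = {18 + h (mod 35) : h ∈ H}
18+0=18, 18+5=23, 18+10=28, 18+15=33, 18+20=3, 18+25=8, 18+30=13
18 + H = {3, 8, 13, 18, 23, 28, 33} = 3 + H

18 + H = {3, 8, 13, 18, 23, 28, 33}


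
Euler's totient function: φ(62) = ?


Factor n: 62 = 2 × 31
φ(n) = n · ∏(1 - 1/p) over distinct primes p | n
φ(62) = 62 · (1 - 1/2) · (1 - 1/31) = 30

φ(62) = 30


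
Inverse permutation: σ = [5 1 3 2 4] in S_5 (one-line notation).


To find σ⁻¹, swap domain and range:
σ(1) = 5 → σ⁻¹(5) = 1
σ(2) = 1 → σ⁻¹(1) = 2
σ(3) = 3 → σ⁻¹(3) = 3
σ(4) = 2 → σ⁻¹(2) = 4
σ(5) = 4 → σ⁻¹(4) = 5

σ⁻¹ = [2 4 3 5 1]


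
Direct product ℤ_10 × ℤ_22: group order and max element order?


|ℤ_10 × ℤ_22| = 10 × 22 = 220
Max element order = lcm(10,22) = 110
Cyclic? No (gcd=2)

|ℤ_10×ℤ_22| = 220, max element order = 110


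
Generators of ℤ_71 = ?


g generates ℤ_n iff gcd(g,n) = 1
Prime factors of 71: 71
Generators are g ∈ {1,...,70} not divisible by any of these primes.
Generators: {1, 2, 3, 4, 5, 6, 7, 8, 9, 10, 11, 12, 13, 14, 15, 16, 17, 18, 19, 20, 21, 22, 23, 24, 25, 26, 27, 28, 29, 30, 31, 32, 33, 34, 35, 36, 37, 38, 39, 40, 41, 42, 43, 44, 45, 46, 47, 48, 49, 50, 51, 52, 53, 54, 55, 56, 57, 58, 59, 60, 61, 62, 63, 64, 65, 66, 67, 68, 69, 70}
Number of generators = φ(71) = 70

Generators of ℤ_71 = {1, 2, 3, 4, 5, 6, 7, 8, 9, 10, 11, 12, 13, 14, 15, 16, 17, 18, 19, 20, 21, 22, 23, 24, 25, 26, 27, 28, 29, 30, 31, 32, 33, 34, 35, 36, 37, 38, 39, 40, 41, 42, 43, 44, 45, 46, 47, 48, 49, 50, 51, 52, 53, 54, 55, 56, 57, 58, 59, 60, 61, 62, 63, 64, 65, 66, 67, 68, 69, 70}


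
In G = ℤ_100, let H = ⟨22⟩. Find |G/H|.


|⟨22⟩| = n / gcd(22, 100) = 100 / 2 = 50
H is normal (ℤ_100 is abelian).
|G/H| = |G| / |H| = 100 / 50 = 2

|G/H| = 2


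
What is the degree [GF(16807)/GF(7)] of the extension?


GF(16807) = GF(7^5), so the extension degree is 5

[GF(16807)/GF(7)] = 5


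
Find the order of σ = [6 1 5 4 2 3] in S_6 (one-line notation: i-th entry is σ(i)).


Cycle decomposition: (1 6 3 5 2)
Cycle lengths: 5
Order = lcm(5) = 5

ord(σ) = 5


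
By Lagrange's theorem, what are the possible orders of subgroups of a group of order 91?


Lagrange's theorem: |H| divides |G|
|G| = 91
Divisors of 91: 1, 7, 13, 91

Possible subgroup orders: {1, 7, 13, 91}


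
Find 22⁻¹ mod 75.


Use the extended Euclidean algorithm to write 1 = 22·s + 75·t; then s mod 75 is the inverse.
Euclidean algorithm:
  22 = 0·75 + 22
  75 = 3·22 + 9
  22 = 2·9 + 4
  9 = 2·4 + 1
  4 = 4·1 + 0
gcd(22,75) = 1
Back-substitution gives: 22·(-17) + 75·(5) = 1
So 22⁻¹ ≡ -17 ≡ 58 (mod 75)
Check: 22 × 58 = 1276 ≡ 1 (mod 75) ✓

22⁻¹ ≡ 58 (mod 75)


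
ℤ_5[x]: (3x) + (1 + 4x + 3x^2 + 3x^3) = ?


Add coefficients mod 5:
x^0: 0 + 1 = 1 (mod 5)
x^1: 3 + 4 = 2 (mod 5)
x^2: 0 + 3 = 3 (mod 5)
x^3: 0 + 3 = 3 (mod 5)
Result: 1 + 2x + 3x^2 + 3x^3

f + g = 1 + 2x + 3x^2 + 3x^3


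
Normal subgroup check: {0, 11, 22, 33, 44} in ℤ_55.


H = {0, 11, 22, 33, 44} in ℤ_55
ℤ_55 is abelian; every subgroup of an abelian group is normal

Yes, normal subgroup


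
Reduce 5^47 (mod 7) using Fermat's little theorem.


Fermat's little theorem: if p is prime and gcd(a,p)=1, then a^(p-1) ≡ 1 (mod p)
p = 7 is prime, gcd(5,7) = 1
Reduce exponent: 47 mod 6 = 5
So 5^47 ≡ 5^5 (mod 7)
5^5 mod 7 = 3

5^47 ≡ 3 (mod 7)


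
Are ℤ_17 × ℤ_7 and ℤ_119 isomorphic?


Comparing ℤ_17 × ℤ_7 and ℤ_119:
gcd(17,7) = 1, so ℤ_17 × ℤ_7 ≅ ℤ_119 (CRT)

Yes, ℤ_17 × ℤ_7 ≅ ℤ_119


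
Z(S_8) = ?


Z(G) = {g ∈ G | gx = xg for all x ∈ G}
S_n is non-abelian for n ≥ 3; Z(S_8) is trivial

Z(S_8) = {e}


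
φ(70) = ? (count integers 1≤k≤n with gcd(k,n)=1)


Factor n: 70 = 2 × 5 × 7
φ(n) = n · ∏(1 - 1/p) over distinct primes p | n
φ(70) = 70 · (1 - 1/2) · (1 - 1/5) · (1 - 1/7) = 24

φ(70) = 24


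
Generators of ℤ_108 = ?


g generates ℤ_n iff gcd(g,n) = 1
Prime factors of 108: 2, 3
Generators are g ∈ {1,...,107} not divisible by any of these primes.
Generators: {1, 5, 7, 11, 13, 17, 19, 23, 25, 29, 31, 35, 37, 41, 43, 47, 49, 53, 55, 59, 61, 65, 67, 71, 73, 77, 79, 83, 85, 89, 91, 95, 97, 101, 103, 107}
Number of generators = φ(108) = 36

Generators of ℤ_108 = {1, 5, 7, 11, 13, 17, 19, 23, 25, 29, 31, 35, 37, 41, 43, 47, 49, 53, 55, 59, 61, 65, 67, 71, 73, 77, 79, 83, 85, 89, 91, 95, 97, 101, 103, 107}


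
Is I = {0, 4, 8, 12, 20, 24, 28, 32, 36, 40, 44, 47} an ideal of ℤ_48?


Check ideal conditions for I = {0, 4, 8, 12, 20, 24, 28, 32, 36, 40, 44, 47} in ℤ_48:
(1) I is an additive subgroup? No
(2) For r ∈ ℤ_48 and a ∈ I: r·a ∈ I? No  [counterexample: r=2, a=8, r·a mod 48 = 16 ∉ I]

No, I is not an ideal of ℤ_48


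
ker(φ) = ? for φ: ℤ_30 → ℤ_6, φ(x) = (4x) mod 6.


Kernel = preimage of identity
ker(φ) = {x ∈ ℤ_30 : 4x ≡ 0 (mod 6)}. Since 6 | 30, φ is well-defined. The kernel is the cyclic subgroup ⟨3⟩ of ℤ_30 (order 10), i.e. {0, 3, 6, 9, 12, 15, 18, 21, 24, 27}

ker(φ) = {0, 3, 6, 9, 12, 15, 18, 21, 24, 27}


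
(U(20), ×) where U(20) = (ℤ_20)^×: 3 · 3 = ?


Operation: multiplication mod 20
3 · 3 = (a × b) mod 20 with a = 3, b = 3

3 · 3 = 9


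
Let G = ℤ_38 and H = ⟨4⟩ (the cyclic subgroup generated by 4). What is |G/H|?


|⟨4⟩| = n / gcd(4, 38) = 38 / 2 = 19
H is normal (ℤ_38 is abelian).
|G/H| = |G| / |H| = 38 / 19 = 2

|G/H| = 2


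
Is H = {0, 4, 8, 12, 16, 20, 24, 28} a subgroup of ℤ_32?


Subgroup test for H = {0, 4, 8, 12, 16, 20, 24, 28} in (ℤ_32, +):
(1) 0 ∈ H? Yes
(2) Closure: for all a,b ∈ H, (a+b) mod 32 ∈ H? Yes
(3) Inverses: for all a ∈ H, -a mod 32 ∈ H? Yes

Yes, H is a subgroup of ℤ_32


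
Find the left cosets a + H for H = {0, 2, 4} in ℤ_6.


H = {0, 2, 4}, |H| = 3
Number of cosets = |G|/|H| = 6/3 = 2
0 + H = {0, 2, 4}
1 + H = {1, 3, 5}

Cosets: 0+H={0,2,4}; 1+H={1,3,5}


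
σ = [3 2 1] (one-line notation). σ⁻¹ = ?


To find σ⁻¹, swap domain and range:
σ(1) = 3 → σ⁻¹(3) = 1
σ(2) = 2 → σ⁻¹(2) = 2
σ(3) = 1 → σ⁻¹(1) = 3

σ⁻¹ = [3 2 1]


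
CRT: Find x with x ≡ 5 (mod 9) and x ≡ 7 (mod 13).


m₁ = 9, m₂ = 13, gcd = 1, so CRT applies. M = m₁·m₂ = 117
Let M₁ = M/m₁ = 13, M₂ = M/m₂ = 9
Find y₁ ≡ M₁⁻¹ (mod m₁): 13⁻¹ ≡ 7 (mod 9)
Find y₂ ≡ M₂⁻¹ (mod m₂): 9⁻¹ ≡ 3 (mod 13)
x = a₁·M₁·y₁ + a₂·M₂·y₂ = 5·13·7 + 7·9·3 = 644
Reduce mod 117: x ≡ 59
Check: 59 mod 9 = 5 ✓, 59 mod 13 = 7 ✓

x ≡ 59 (mod 117)


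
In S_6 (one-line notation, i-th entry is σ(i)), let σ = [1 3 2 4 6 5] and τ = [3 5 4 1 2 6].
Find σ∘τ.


σ∘τ: apply τ first, then σ
1 →τ 3 →σ 2
2 →τ 5 →σ 6
3 →τ 4 →σ 4
4 →τ 1 →σ 1
5 →τ 2 →σ 3
6 →τ 6 →σ 5

σ∘τ = [2 6 4 1 3 5]


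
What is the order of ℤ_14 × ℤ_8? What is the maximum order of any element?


|ℤ_14 × ℤ_8| = 14 × 8 = 112
Max element order = lcm(14,8) = 56
Cyclic? No (gcd=2)

|ℤ_14×ℤ_8| = 112, max element order = 56


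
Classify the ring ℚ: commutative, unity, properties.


ℚ is a field: commutative, has unity, every nonzero element is a unit (hence an integral domain)
Commutative: Yes
Integral domain: Yes
Has unity: Yes

ℚ: Commutative=Yes, Unity=Yes


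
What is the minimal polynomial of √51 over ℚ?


√51 satisfies x² - 51 = 0, irreducible over ℚ since 51 is squarefree

Minimal polynomial: x² - 51


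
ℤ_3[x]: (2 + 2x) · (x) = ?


Expand and collect like terms; reduce coefficients mod 3:
x^0: 2·0 = 0 ≡ 0 (mod 3)
x^1: 2·1 + 2·0 = 2 ≡ 2 (mod 3)
x^2: 2·1 = 2 ≡ 2 (mod 3)
Result: 2x + 2x^2

f · g = 2x + 2x^2


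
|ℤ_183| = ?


ℤ_n has n elements.

|ℤ_183| = 183


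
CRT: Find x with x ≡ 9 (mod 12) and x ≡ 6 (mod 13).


m₁ = 12, m₂ = 13, gcd = 1, so CRT applies. M = m₁·m₂ = 156
Let M₁ = M/m₁ = 13, M₂ = M/m₂ = 12
Find y₁ ≡ M₁⁻¹ (mod m₁): 13⁻¹ ≡ 1 (mod 12)
Find y₂ ≡ M₂⁻¹ (mod m₂): 12⁻¹ ≡ 12 (mod 13)
x = a₁·M₁·y₁ + a₂·M₂·y₂ = 9·13·1 + 6·12·12 = 981
Reduce mod 156: x ≡ 45
Check: 45 mod 12 = 9 ✓, 45 mod 13 = 6 ✓

x ≡ 45 (mod 156)


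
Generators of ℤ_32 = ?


g generates ℤ_n iff gcd(g,n) = 1
Prime factors of 32: 2
Generators are g ∈ {1,...,31} not divisible by any of these primes.
Generators: {1, 3, 5, 7, 9, 11, 13, 15, 17, 19, 21, 23, 25, 27, 29, 31}
Number of generators = φ(32) = 16

Generators of ℤ_32 = {1, 3, 5, 7, 9, 11, 13, 15, 17, 19, 21, 23, 25, 27, 29, 31}


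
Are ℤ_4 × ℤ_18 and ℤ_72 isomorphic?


Comparing ℤ_4 × ℤ_18 and ℤ_72:
gcd(4,18) = 2 ≠ 1. Max element order in ℤ_4×ℤ_18 is lcm(4,18) = 36 < 72, so it has no element of order 72

No, ℤ_4 × ℤ_18 ≇ ℤ_72


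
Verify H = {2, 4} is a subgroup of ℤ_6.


Subgroup test for H = {2, 4} in (ℤ_6, +):
(1) 0 ∈ H? No
(2) Closure: for all a,b ∈ H, (a+b) mod 6 ∈ H? No  [counterexample: 2 + 4 = 0 ∉ H]
(3) Inverses: for all a ∈ H, -a mod 6 ∈ H? Yes

No, H is not a subgroup of ℤ_6


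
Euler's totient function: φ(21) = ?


φ(n) = count of k ∈ {1,...,n} with gcd(k,n)=1
Coprimes to 21: {1, 2, 4, 5, 8, 10, 11, 13, 16, 17, 19, 20}
Count: 12

φ(21) = 12


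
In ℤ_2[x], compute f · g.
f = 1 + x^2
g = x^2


Expand and collect like terms; reduce coefficients mod 2:
x^0: 1·0 = 0 ≡ 0 (mod 2)
x^1: 1·0 + 0·0 = 0 ≡ 0 (mod 2)
x^2: 1·1 + 0·0 + 1·0 = 1 ≡ 1 (mod 2)
x^3: 0·1 + 1·0 = 0 ≡ 0 (mod 2)
x^4: 1·1 = 1 ≡ 1 (mod 2)
Result: x^2 + x^4

f · g = x^2 + x^4


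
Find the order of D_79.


|D_n| = 2n (n rotations and n reflections)
|D_79| = 2×79 = 158

|D_79| = 158


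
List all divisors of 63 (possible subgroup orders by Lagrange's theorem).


Lagrange's theorem: |H| divides |G|
|G| = 63
Divisors of 63: 1, 3, 7, 9, 21, 63

Possible subgroup orders: {1, 3, 7, 9, 21, 63}


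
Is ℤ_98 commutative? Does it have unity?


ℤ_98 is a commutative ring with unity 1; 98 = 2×49 is composite, so 2·49 ≡ 0 gives zero divisors (not an integral domain)
Commutative: Yes
Integral domain: No
Has unity: Yes

ℤ_98: Commutative=Yes, Unity=Yes


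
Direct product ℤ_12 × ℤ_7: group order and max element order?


|ℤ_12 × ℤ_7| = 12 × 7 = 84
Max element order = lcm(12,7) = 84
Cyclic? Yes (gcd=1)

|ℤ_12×ℤ_7| = 84, max element order = 84


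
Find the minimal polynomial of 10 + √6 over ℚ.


Let α = 10 + √6. Then α - 10 = √6, so (α - 10)² = 6, giving α² - 20α + 94 = 0. Degree 2 and α ∉ ℚ, so this is the minimal polynomial.

Minimal polynomial: x² - 20x + 94


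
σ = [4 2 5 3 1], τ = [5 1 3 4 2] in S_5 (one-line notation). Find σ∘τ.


σ∘τ: apply τ first, then σ
1 →τ 5 →σ 1
2 →τ 1 →σ 4
3 →τ 3 →σ 5
4 →τ 4 →σ 3
5 →τ 2 →σ 2

σ∘τ = [1 4 5 3 2]


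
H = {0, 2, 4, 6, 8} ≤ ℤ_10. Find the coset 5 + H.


5 + H = {5 + h (mod 10) : h ∈ H}
5+0=5, 5+2=7, 5+4=9, 5+6=1, 5+8=3
5 + H = {1, 3, 5, 7, 9} = 1 + H

5 + H = {1, 3, 5, 7, 9}


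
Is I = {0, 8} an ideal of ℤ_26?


Check ideal conditions for I = {0, 8} in ℤ_26:
(1) I is an additive subgroup? No
(2) For r ∈ ℤ_26 and a ∈ I: r·a ∈ I? No  [counterexample: r=2, a=8, r·a mod 26 = 16 ∉ I]

No, I is not an ideal of ℤ_26


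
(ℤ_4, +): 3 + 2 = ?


Operation: addition mod 4
3 + 2 = (a + b) mod 4 with a = 3, b = 2

3 + 2 = 1


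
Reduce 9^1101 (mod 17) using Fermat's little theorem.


Fermat's little theorem: if p is prime and gcd(a,p)=1, then a^(p-1) ≡ 1 (mod p)
p = 17 is prime, gcd(9,17) = 1
Reduce exponent: 1101 mod 16 = 13
So 9^1101 ≡ 9^13 (mod 17)
9^13 mod 17 = 8

9^1101 ≡ 8 (mod 17)


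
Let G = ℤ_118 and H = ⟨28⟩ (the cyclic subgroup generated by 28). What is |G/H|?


|⟨28⟩| = n / gcd(28, 118) = 118 / 2 = 59
H is normal (ℤ_118 is abelian).
|G/H| = |G| / |H| = 118 / 59 = 2

|G/H| = 2


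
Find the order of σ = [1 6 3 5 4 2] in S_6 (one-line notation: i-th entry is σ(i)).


Cycle decomposition: (2 6) (4 5)
Cycle lengths: 2, 2
Order = lcm(2, 2) = 2

ord(σ) = 2


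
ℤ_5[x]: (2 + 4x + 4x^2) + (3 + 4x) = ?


Add coefficients mod 5:
x^0: 2 + 3 = 0 (mod 5)
x^1: 4 + 4 = 3 (mod 5)
x^2: 4 + 0 = 4 (mod 5)
Result: 3x + 4x^2

f + g = 3x + 4x^2


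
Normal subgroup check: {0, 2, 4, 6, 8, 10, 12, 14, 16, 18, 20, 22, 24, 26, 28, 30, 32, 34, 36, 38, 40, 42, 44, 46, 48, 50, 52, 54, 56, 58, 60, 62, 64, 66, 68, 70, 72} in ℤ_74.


H = {0, 2, 4, 6, 8, 10, 12, 14, 16, 18, 20, 22, 24, 26, 28, 30, 32, 34, 36, 38, 40, 42, 44, 46, 48, 50, 52, 54, 56, 58, 60, 62, 64, 66, 68, 70, 72} in ℤ_74
ℤ_74 is abelian; every subgroup of an abelian group is normal

Yes, normal subgroup


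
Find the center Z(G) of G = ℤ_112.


Z(G) = {g ∈ G | gx = xg for all x ∈ G}
ℤ_112 is abelian, so Z(G) = G

Z(ℤ_112) = ℤ_112


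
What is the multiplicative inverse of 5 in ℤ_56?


Use the extended Euclidean algorithm to write 1 = 5·s + 56·t; then s mod 56 is the inverse.
Euclidean algorithm:
  5 = 0·56 + 5
  56 = 11·5 + 1
  5 = 5·1 + 0
gcd(5,56) = 1
Back-substitution gives: 5·(-11) + 56·(1) = 1
So 5⁻¹ ≡ -11 ≡ 45 (mod 56)
Check: 5 × 45 = 225 ≡ 1 (mod 56) ✓

5⁻¹ ≡ 45 (mod 56)


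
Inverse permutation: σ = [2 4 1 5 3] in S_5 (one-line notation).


To find σ⁻¹, swap domain and range:
σ(1) = 2 → σ⁻¹(2) = 1
σ(2) = 4 → σ⁻¹(4) = 2
σ(3) = 1 → σ⁻¹(1) = 3
σ(4) = 5 → σ⁻¹(5) = 4
σ(5) = 3 → σ⁻¹(3) = 5

σ⁻¹ = [3 1 5 2 4]


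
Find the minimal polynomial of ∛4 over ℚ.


∛4 satisfies x³ - 4 = 0, irreducible over ℚ (no rational root; 4 is not a perfect cube)

Minimal polynomial: x³ - 4


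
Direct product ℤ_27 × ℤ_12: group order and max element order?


|ℤ_27 × ℤ_12| = 27 × 12 = 324
Max element order = lcm(27,12) = 108
Cyclic? No (gcd=3)

|ℤ_27×ℤ_12| = 324, max element order = 108


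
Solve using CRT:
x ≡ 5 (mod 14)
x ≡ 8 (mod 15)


m₁ = 14, m₂ = 15, gcd = 1, so CRT applies. M = m₁·m₂ = 210
Let M₁ = M/m₁ = 15, M₂ = M/m₂ = 14
Find y₁ ≡ M₁⁻¹ (mod m₁): 15⁻¹ ≡ 1 (mod 14)
Find y₂ ≡ M₂⁻¹ (mod m₂): 14⁻¹ ≡ 14 (mod 15)
x = a₁·M₁·y₁ + a₂·M₂·y₂ = 5·15·1 + 8·14·14 = 1643
Reduce mod 210: x ≡ 173
Check: 173 mod 14 = 5 ✓, 173 mod 15 = 8 ✓

x ≡ 173 (mod 210)


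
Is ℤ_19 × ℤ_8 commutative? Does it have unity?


Direct product ring; commutative with unity (1,1); but (1,0)·(0,1) = (0,0) gives zero divisors, so not an integral domain
Commutative: Yes
Integral domain: No
Has unity: Yes

ℤ_19 × ℤ_8: Commutative=Yes, Unity=Yes


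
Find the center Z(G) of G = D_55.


Z(G) = {g ∈ G | gx = xg for all x ∈ G}
For odd n, Z(D_n) = {e}: no nontrivial rotation commutes with all reflections

Z(D_55) = {e}


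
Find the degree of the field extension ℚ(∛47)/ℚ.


∛47 has minimal polynomial x³ - 47 (irreducible over ℚ since 47 is not a perfect cube)

[ℚ(∛47)/ℚ] = 3


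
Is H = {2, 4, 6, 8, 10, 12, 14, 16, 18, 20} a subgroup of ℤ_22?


Subgroup test for H = {2, 4, 6, 8, 10, 12, 14, 16, 18, 20} in (ℤ_22, +):
(1) 0 ∈ H? No
(2) Closure: for all a,b ∈ H, (a+b) mod 22 ∈ H? No  [counterexample: 2 + 20 = 0 ∉ H]
(3) Inverses: for all a ∈ H, -a mod 22 ∈ H? Yes

No, H is not a subgroup of ℤ_22


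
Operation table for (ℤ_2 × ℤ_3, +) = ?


Elements: {(0,0), (0,1), (0,2), (1,0), (1,1), (1,2)}
Operation: componentwise addition mod (2, 3)
Entry (a, b) = ((a₁+b₁) mod 2, (a₂+b₂) mod 3)

Cayley table:
      | (0,0) | (0,1) | (0,2) | (1,0) | (1,1) | (1,2)
(0,0) | (0,0) | (0,1) | (0,2) | (1,0) | (1,1) | (1,2)
(0,1) | (0,1) | (0,2) | (0,0) | (1,1) | (1,2) | (1,0)
(0,2) | (0,2) | (0,0) | (0,1) | (1,2) | (1,0) | (1,1)
(1,0) | (1,0) | (1,1) | (1,2) | (0,0) | (0,1) | (0,2)
(1,1) | (1,1) | (1,2) | (1,0) | (0,1) | (0,2) | (0,0)
(1,2) | (1,2) | (1,0) | (1,1) | (0,2) | (0,0) | (0,1)


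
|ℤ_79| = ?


ℤ_n has n elements.

|ℤ_79| = 79


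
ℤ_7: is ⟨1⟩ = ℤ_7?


g generates ℤ_n iff gcd(g, n) = 1
gcd(1, 7) = 1
Since gcd = 1, 1 is a generator.

Yes, 1 generates ℤ_7


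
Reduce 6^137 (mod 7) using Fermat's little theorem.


Fermat's little theorem: if p is prime and gcd(a,p)=1, then a^(p-1) ≡ 1 (mod p)
p = 7 is prime, gcd(6,7) = 1
Reduce exponent: 137 mod 6 = 5
So 6^137 ≡ 6^5 (mod 7)
6^5 mod 7 = 6

6^137 ≡ 6 (mod 7)


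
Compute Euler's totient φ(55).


Factor n: 55 = 5 × 11
φ(n) = n · ∏(1 - 1/p) over distinct primes p | n
φ(55) = 55 · (1 - 1/5) · (1 - 1/11) = 40

φ(55) = 40


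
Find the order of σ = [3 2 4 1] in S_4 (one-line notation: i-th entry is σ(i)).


Cycle decomposition: (1 3 4)
Cycle lengths: 3
Order = lcm(3) = 3

ord(σ) = 3


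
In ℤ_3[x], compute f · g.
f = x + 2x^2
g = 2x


Expand and collect like terms; reduce coefficients mod 3:
x^0: 0·0 = 0 ≡ 0 (mod 3)
x^1: 0·2 + 1·0 = 0 ≡ 0 (mod 3)
x^2: 1·2 + 2·0 = 2 ≡ 2 (mod 3)
x^3: 2·2 = 4 ≡ 1 (mod 3)
Result: 2x^2 + x^3

f · g = 2x^2 + x^3


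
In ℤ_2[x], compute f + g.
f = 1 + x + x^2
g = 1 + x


Add coefficients mod 2:
x^0: 1 + 1 = 0 (mod 2)
x^1: 1 + 1 = 0 (mod 2)
x^2: 1 + 0 = 1 (mod 2)
Result: x^2

f + g = x^2


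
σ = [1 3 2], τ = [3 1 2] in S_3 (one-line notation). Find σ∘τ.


σ∘τ: apply τ first, then σ
1 →τ 3 →σ 2
2 →τ 1 →σ 1
3 →τ 2 →σ 3

σ∘τ = [2 1 3]


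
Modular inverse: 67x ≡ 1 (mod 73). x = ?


Use the extended Euclidean algorithm to write 1 = 67·s + 73·t; then s mod 73 is the inverse.
Euclidean algorithm:
  67 = 0·73 + 67
  73 = 1·67 + 6
  67 = 11·6 + 1
  6 = 6·1 + 0
gcd(67,73) = 1
Back-substitution gives: 67·(12) + 73·(-11) = 1
So 67⁻¹ ≡ 12 ≡ 12 (mod 73)
Check: 67 × 12 = 804 ≡ 1 (mod 73) ✓

67⁻¹ ≡ 12 (mod 73)


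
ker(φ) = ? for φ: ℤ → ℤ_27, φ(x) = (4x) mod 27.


Kernel = preimage of identity
ker(φ) = {x ∈ ℤ : 4x ≡ 0 (mod 27)}. gcd(4,27) = 1, so 4x ≡ 0 (mod 27) ⟺ x ≡ 0 (mod 27/1 = 27). Hence ker(φ) = 27ℤ

ker(φ) = 27ℤ


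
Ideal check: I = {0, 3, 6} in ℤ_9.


Check ideal conditions for I = {0, 3, 6} in ℤ_9:
(1) I is an additive subgroup? Yes
(2) For r ∈ ℤ_9 and a ∈ I: r·a ∈ I? Yes

Yes, I is an ideal of ℤ_9


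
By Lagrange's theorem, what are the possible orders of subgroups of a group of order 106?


Lagrange's theorem: |H| divides |G|
|G| = 106
Divisors of 106: 1, 2, 53, 106

Possible subgroup orders: {1, 2, 53, 106}


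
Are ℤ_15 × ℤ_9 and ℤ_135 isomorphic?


Comparing ℤ_15 × ℤ_9 and ℤ_135:
gcd(15,9) = 3 ≠ 1. Max element order in ℤ_15×ℤ_9 is lcm(15,9) = 45 < 135, so it has no element of order 135

No, ℤ_15 × ℤ_9 ≇ ℤ_135


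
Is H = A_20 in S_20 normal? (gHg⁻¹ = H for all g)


H = A_20 in S_20
A_20 has index 2 in S_20, and every subgroup of index 2 is normal

Yes, normal subgroup


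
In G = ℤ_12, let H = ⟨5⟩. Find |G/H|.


|⟨5⟩| = n / gcd(5, 12) = 12 / 1 = 12
H is normal (ℤ_12 is abelian).
|G/H| = |G| / |H| = 12 / 12 = 1

|G/H| = 1


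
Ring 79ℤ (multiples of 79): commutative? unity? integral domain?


79ℤ is a commutative ring under +,× but has no multiplicative identity (1 ∉ 79ℤ); it has no zero divisors, but without unity it is not an integral domain
Commutative: Yes
Integral domain: No
Has unity: No

79ℤ (multiples of 79): Commutative=Yes, Unity=No


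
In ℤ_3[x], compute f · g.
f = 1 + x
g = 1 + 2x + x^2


Expand and collect like terms; reduce coefficients mod 3:
x^0: 1·1 = 1 ≡ 1 (mod 3)
x^1: 1·2 + 1·1 = 3 ≡ 0 (mod 3)
x^2: 1·1 + 1·2 = 3 ≡ 0 (mod 3)
x^3: 1·1 = 1 ≡ 1 (mod 3)
Result: 1 + x^3

f · g = 1 + x^3


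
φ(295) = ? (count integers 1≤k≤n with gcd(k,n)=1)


Factor n: 295 = 5 × 59
φ(n) = n · ∏(1 - 1/p) over distinct primes p | n
φ(295) = 295 · (1 - 1/5) · (1 - 1/59) = 232

φ(295) = 232


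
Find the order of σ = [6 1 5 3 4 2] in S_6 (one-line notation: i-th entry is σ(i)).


Cycle decomposition: (1 6 2) (3 5 4)
Cycle lengths: 3, 3
Order = lcm(3, 3) = 3

ord(σ) = 3


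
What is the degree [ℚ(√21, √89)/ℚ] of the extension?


[ℚ(√21,√89):ℚ] = [ℚ(√21,√89):ℚ(√21)]·[ℚ(√21):ℚ] = 2·2 = 4

[ℚ(√21, √89)/ℚ] = 4


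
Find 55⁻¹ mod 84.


Use the extended Euclidean algorithm to write 1 = 55·s + 84·t; then s mod 84 is the inverse.
Euclidean algorithm:
  55 = 0·84 + 55
  84 = 1·55 + 29
  55 = 1·29 + 26
  29 = 1·26 + 3
  26 = 8·3 + 2
  3 = 1·2 + 1
  2 = 2·1 + 0
gcd(55,84) = 1
Back-substitution gives: 55·(-29) + 84·(19) = 1
So 55⁻¹ ≡ -29 ≡ 55 (mod 84)
Check: 55 × 55 = 3025 ≡ 1 (mod 84) ✓

55⁻¹ ≡ 55 (mod 84)


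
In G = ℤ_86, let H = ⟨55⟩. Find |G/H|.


|⟨55⟩| = n / gcd(55, 86) = 86 / 1 = 86
H is normal (ℤ_86 is abelian).
|G/H| = |G| / |H| = 86 / 86 = 1

|G/H| = 1


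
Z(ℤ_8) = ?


Z(G) = {g ∈ G | gx = xg for all x ∈ G}
ℤ_8 is abelian, so Z(G) = G

Z(ℤ_8) = ℤ_8


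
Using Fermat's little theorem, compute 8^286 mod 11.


Fermat's little theorem: if p is prime and gcd(a,p)=1, then a^(p-1) ≡ 1 (mod p)
p = 11 is prime, gcd(8,11) = 1
Reduce exponent: 286 mod 10 = 6
So 8^286 ≡ 8^6 (mod 11)
8^6 mod 11 = 3

8^286 ≡ 3 (mod 11)


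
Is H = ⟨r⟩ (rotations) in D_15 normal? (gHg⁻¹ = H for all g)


H = ⟨r⟩ (rotations) in D_15
The rotation subgroup ⟨r⟩ has index 2 in D_15, so it is normal

Yes, normal subgroup


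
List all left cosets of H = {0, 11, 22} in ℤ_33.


H = {0, 11, 22}, |H| = 3
Number of cosets = |G|/|H| = 33/3 = 11
0 + H = {0, 11, 22}
1 + H = {1, 12, 23}
2 + H = {2, 13, 24}
3 + H = {3, 14, 25}
4 + H = {4, 15, 26}
5 + H = {5, 16, 27}
6 + H = {6, 17, 28}
7 + H = {7, 18, 29}
8 + H = {8, 19, 30}
9 + H = {9, 20, 31}
10 + H = {10, 21, 32}

Cosets: 0+H={0,11,22}; 1+H={1,12,23}; 2+H={2,13,24}; 3+H={3,14,25}; 4+H={4,15,26}; 5+H={5,16,27}; 6+H={6,17,28}; 7+H={7,18,29}; 8+H={8,19,30}; 9+H={9,20,31}; 10+H={10,21,32}


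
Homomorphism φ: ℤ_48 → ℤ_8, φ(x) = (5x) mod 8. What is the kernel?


Kernel = preimage of identity
ker(φ) = {x ∈ ℤ_48 : 5x ≡ 0 (mod 8)}. Since 8 | 48, φ is well-defined. The kernel is the cyclic subgroup ⟨8⟩ of ℤ_48 (order 6), i.e. {0, 8, 16, 24, 32, 40}

ker(φ) = {0, 8, 16, 24, 32, 40}


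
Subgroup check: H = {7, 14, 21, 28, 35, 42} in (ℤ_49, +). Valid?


Subgroup test for H = {7, 14, 21, 28, 35, 42} in (ℤ_49, +):
(1) 0 ∈ H? No
(2) Closure: for all a,b ∈ H, (a+b) mod 49 ∈ H? No  [counterexample: 7 + 42 = 0 ∉ H]
(3) Inverses: for all a ∈ H, -a mod 49 ∈ H? Yes

No, H is not a subgroup of ℤ_49


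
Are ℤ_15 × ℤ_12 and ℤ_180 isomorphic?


Comparing ℤ_15 × ℤ_12 and ℤ_180:
gcd(15,12) = 3 ≠ 1. Max element order in ℤ_15×ℤ_12 is lcm(15,12) = 60 < 180, so it has no element of order 180

No, ℤ_15 × ℤ_12 ≇ ℤ_180


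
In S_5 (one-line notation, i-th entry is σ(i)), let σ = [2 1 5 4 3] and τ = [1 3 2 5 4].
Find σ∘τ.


σ∘τ: apply τ first, then σ
1 →τ 1 →σ 2
2 →τ 3 →σ 5
3 →τ 2 →σ 1
4 →τ 5 →σ 3
5 →τ 4 →σ 4

σ∘τ = [2 5 1 3 4]


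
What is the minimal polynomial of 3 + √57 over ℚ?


Let α = 3 + √57. Then α - 3 = √57, so (α - 3)² = 57, giving α² - 6α - 48 = 0. Degree 2 and α ∉ ℚ, so this is the minimal polynomial.

Minimal polynomial: x² - 6x - 48


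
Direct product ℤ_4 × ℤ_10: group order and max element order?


|ℤ_4 × ℤ_10| = 4 × 10 = 40
Max element order = lcm(4,10) = 20
Cyclic? No (gcd=2)

|ℤ_4×ℤ_10| = 40, max element order = 20


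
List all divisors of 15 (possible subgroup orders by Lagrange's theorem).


Lagrange's theorem: |H| divides |G|
|G| = 15
Divisors of 15: 1, 3, 5, 15

Possible subgroup orders: {1, 3, 5, 15}


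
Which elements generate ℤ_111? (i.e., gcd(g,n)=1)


g generates ℤ_n iff gcd(g,n) = 1
Prime factors of 111: 3, 37
Generators are g ∈ {1,...,110} not divisible by any of these primes.
Generators: {1, 2, 4, 5, 7, 8, 10, 11, 13, 14, 16, 17, 19, 20, 22, 23, 25, 26, 28, 29, 31, 32, 34, 35, 38, 40, 41, 43, 44, 46, 47, 49, 50, 52, 53, 55, 56, 58, 59, 61, 62, 64, 65, 67, 68, 70, 71, 73, 76, 77, 79, 80, 82, 83, 85, 86, 88, 89, 91, 92, 94, 95, 97, 98, 100, 101, 103, 104, 106, 107, 109, 110}
Number of generators = φ(111) = 72

Generators of ℤ_111 = {1, 2, 4, 5, 7, 8, 10, 11, 13, 14, 16, 17, 19, 20, 22, 23, 25, 26, 28, 29, 31, 32, 34, 35, 38, 40, 41, 43, 44, 46, 47, 49, 50, 52, 53, 55, 56, 58, 59, 61, 62, 64, 65, 67, 68, 70, 71, 73, 76, 77, 79, 80, 82, 83, 85, 86, 88, 89, 91, 92, 94, 95, 97, 98, 100, 101, 103, 104, 106, 107, 109, 110}


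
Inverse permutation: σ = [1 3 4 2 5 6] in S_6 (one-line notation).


To find σ⁻¹, swap domain and range:
σ(1) = 1 → σ⁻¹(1) = 1
σ(2) = 3 → σ⁻¹(3) = 2
σ(3) = 4 → σ⁻¹(4) = 3
σ(4) = 2 → σ⁻¹(2) = 4
σ(5) = 5 → σ⁻¹(5) = 5
σ(6) = 6 → σ⁻¹(6) = 6

σ⁻¹ = [1 4 2 3 5 6]


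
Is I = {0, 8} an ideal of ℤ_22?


Check ideal conditions for I = {0, 8} in ℤ_22:
(1) I is an additive subgroup? No
(2) For r ∈ ℤ_22 and a ∈ I: r·a ∈ I? No  [counterexample: r=2, a=8, r·a mod 22 = 16 ∉ I]

No, I is not an ideal of ℤ_22


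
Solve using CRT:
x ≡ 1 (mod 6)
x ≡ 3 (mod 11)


m₁ = 6, m₂ = 11, gcd = 1, so CRT applies. M = m₁·m₂ = 66
Let M₁ = M/m₁ = 11, M₂ = M/m₂ = 6
Find y₁ ≡ M₁⁻¹ (mod m₁): 11⁻¹ ≡ 5 (mod 6)
Find y₂ ≡ M₂⁻¹ (mod m₂): 6⁻¹ ≡ 2 (mod 11)
x = a₁·M₁·y₁ + a₂·M₂·y₂ = 1·11·5 + 3·6·2 = 91
Reduce mod 66: x ≡ 25
Check: 25 mod 6 = 1 ✓, 25 mod 11 = 3 ✓

x ≡ 25 (mod 66)


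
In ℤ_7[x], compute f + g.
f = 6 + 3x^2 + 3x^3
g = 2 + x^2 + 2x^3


Add coefficients mod 7:
x^0: 6 + 2 = 1 (mod 7)
x^1: 0 + 0 = 0 (mod 7)
x^2: 3 + 1 = 4 (mod 7)
x^3: 3 + 2 = 5 (mod 7)
Result: 1 + 4x^2 + 5x^3

f + g = 1 + 4x^2 + 5x^3


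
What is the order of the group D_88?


|D_n| = 2n (n rotations and n reflections)
|D_88| = 2×88 = 176

|D_88| = 176


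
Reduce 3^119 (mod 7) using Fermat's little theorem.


Fermat's little theorem: if p is prime and gcd(a,p)=1, then a^(p-1) ≡ 1 (mod p)
p = 7 is prime, gcd(3,7) = 1
Reduce exponent: 119 mod 6 = 5
So 3^119 ≡ 3^5 (mod 7)
3^5 mod 7 = 5

3^119 ≡ 5 (mod 7)


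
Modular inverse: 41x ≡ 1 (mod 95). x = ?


Use the extended Euclidean algorithm to write 1 = 41·s + 95·t; then s mod 95 is the inverse.
Euclidean algorithm:
  41 = 0·95 + 41
  95 = 2·41 + 13
  41 = 3·13 + 2
  13 = 6·2 + 1
  2 = 2·1 + 0
gcd(41,95) = 1
Back-substitution gives: 41·(-44) + 95·(19) = 1
So 41⁻¹ ≡ -44 ≡ 51 (mod 95)
Check: 41 × 51 = 2091 ≡ 1 (mod 95) ✓

41⁻¹ ≡ 51 (mod 95)


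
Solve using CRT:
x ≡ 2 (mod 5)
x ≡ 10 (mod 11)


m₁ = 5, m₂ = 11, gcd = 1, so CRT applies. M = m₁·m₂ = 55
Let M₁ = M/m₁ = 11, M₂ = M/m₂ = 5
Find y₁ ≡ M₁⁻¹ (mod m₁): 11⁻¹ ≡ 1 (mod 5)
Find y₂ ≡ M₂⁻¹ (mod m₂): 5⁻¹ ≡ 9 (mod 11)
x = a₁·M₁·y₁ + a₂·M₂·y₂ = 2·11·1 + 10·5·9 = 472
Reduce mod 55: x ≡ 32
Check: 32 mod 5 = 2 ✓, 32 mod 11 = 10 ✓

x ≡ 32 (mod 55)


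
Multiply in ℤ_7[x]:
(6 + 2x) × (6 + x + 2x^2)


Expand and collect like terms; reduce coefficients mod 7:
x^0: 6·6 = 36 ≡ 1 (mod 7)
x^1: 6·1 + 2·6 = 18 ≡ 4 (mod 7)
x^2: 6·2 + 2·1 = 14 ≡ 0 (mod 7)
x^3: 2·2 = 4 ≡ 4 (mod 7)
Result: 1 + 4x + 4x^3

f · g = 1 + 4x + 4x^3


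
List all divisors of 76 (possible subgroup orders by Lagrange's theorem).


Lagrange's theorem: |H| divides |G|
|G| = 76
Divisors of 76: 1, 2, 4, 19, 38, 76

Possible subgroup orders: {1, 2, 4, 19, 38, 76}


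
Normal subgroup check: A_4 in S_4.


H = A_4 in S_4
A_4 has index 2 in S_4, and every subgroup of index 2 is normal

Yes, normal subgroup


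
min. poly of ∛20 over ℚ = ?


∛20 satisfies x³ - 20 = 0, irreducible over ℚ (no rational root; 20 is not a perfect cube)

Minimal polynomial: x³ - 20


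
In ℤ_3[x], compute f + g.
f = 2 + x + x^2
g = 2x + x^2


Add coefficients mod 3:
x^0: 2 + 0 = 2 (mod 3)
x^1: 1 + 2 = 0 (mod 3)
x^2: 1 + 1 = 2 (mod 3)
Result: 2 + 2x^2

f + g = 2 + 2x^2


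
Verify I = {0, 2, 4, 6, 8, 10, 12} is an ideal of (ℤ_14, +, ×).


Check ideal conditions for I = {0, 2, 4, 6, 8, 10, 12} in ℤ_14:
(1) I is an additive subgroup? Yes
(2) For r ∈ ℤ_14 and a ∈ I: r·a ∈ I? Yes

Yes, I is an ideal of ℤ_14


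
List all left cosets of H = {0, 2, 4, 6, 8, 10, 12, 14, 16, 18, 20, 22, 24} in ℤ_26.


H = {0, 2, 4, 6, 8, 10, 12, 14, 16, 18, 20, 22, 24}, |H| = 13
Number of cosets = |G|/|H| = 26/13 = 2
0 + H = {0, 2, 4, 6, 8, 10, 12, 14, 16, 18, 20, 22, 24}
1 + H = {1, 3, 5, 7, 9, 11, 13, 15, 17, 19, 21, 23, 25}

Cosets: 0+H={0,2,4,6,8,10,12,14,16,18,20,22,24}; 1+H={1,3,5,7,9,11,13,15,17,19,21,23,25}


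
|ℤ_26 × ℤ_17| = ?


|A × B| = |A| · |B|
|ℤ_26 × ℤ_17| = 26 × 17 = 442

|ℤ_26 × ℤ_17| = 442


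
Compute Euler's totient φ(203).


Factor n: 203 = 7 × 29
φ(n) = n · ∏(1 - 1/p) over distinct primes p | n
φ(203) = 203 · (1 - 1/7) · (1 - 1/29) = 168

φ(203) = 168


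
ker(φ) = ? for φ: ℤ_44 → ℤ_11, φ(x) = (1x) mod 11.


Kernel = preimage of identity
ker(φ) = {x ∈ ℤ_44 : 1x ≡ 0 (mod 11)}. Since 11 | 44, φ is well-defined. The kernel is the cyclic subgroup ⟨11⟩ of ℤ_44 (order 4), i.e. {0, 11, 22, 33}

ker(φ) = {0, 11, 22, 33}


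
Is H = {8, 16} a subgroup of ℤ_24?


Subgroup test for H = {8, 16} in (ℤ_24, +):
(1) 0 ∈ H? No
(2) Closure: for all a,b ∈ H, (a+b) mod 24 ∈ H? No  [counterexample: 8 + 16 = 0 ∉ H]
(3) Inverses: for all a ∈ H, -a mod 24 ∈ H? Yes

No, H is not a subgroup of ℤ_24


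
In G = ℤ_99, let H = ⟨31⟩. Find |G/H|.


|⟨31⟩| = n / gcd(31, 99) = 99 / 1 = 99
H is normal (ℤ_99 is abelian).
|G/H| = |G| / |H| = 99 / 99 = 1

|G/H| = 1


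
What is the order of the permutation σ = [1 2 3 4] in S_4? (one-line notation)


Cycle decomposition: identity (all elements fixed)
Order = 1 (identity has order 1)

ord(σ) = 1


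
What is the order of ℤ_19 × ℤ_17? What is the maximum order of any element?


|ℤ_19 × ℤ_17| = 19 × 17 = 323
Max element order = lcm(19,17) = 323
Cyclic? Yes (gcd=1)

|ℤ_19×ℤ_17| = 323, max element order = 323


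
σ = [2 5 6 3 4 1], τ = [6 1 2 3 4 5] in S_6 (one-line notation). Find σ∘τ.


σ∘τ: apply τ first, then σ
1 →τ 6 →σ 1
2 →τ 1 →σ 2
3 →τ 2 →σ 5
4 →τ 3 →σ 6
5 →τ 4 →σ 3
6 →τ 5 →σ 4

σ∘τ = [1 2 5 6 3 4]
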